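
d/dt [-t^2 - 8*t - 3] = -2*t - 8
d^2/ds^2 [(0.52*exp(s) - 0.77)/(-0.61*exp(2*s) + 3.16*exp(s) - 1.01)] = (-0.193492*exp(4*s) + 0.143716000000001*exp(3*s) - 2.530524*exp(2*s) + 4.131692*exp(s) + 1.92708)*exp(s)/(0.226981*exp(6*s) - 3.527508*exp(5*s) + 19.401111*exp(4*s) - 43.235752*exp(3*s) + 32.123151*exp(2*s) - 9.670548*exp(s) + 1.030301)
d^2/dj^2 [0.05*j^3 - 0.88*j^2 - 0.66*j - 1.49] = 0.3*j - 1.76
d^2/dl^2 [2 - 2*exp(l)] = -2*exp(l)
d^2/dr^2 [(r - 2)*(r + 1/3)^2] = 6*r - 8/3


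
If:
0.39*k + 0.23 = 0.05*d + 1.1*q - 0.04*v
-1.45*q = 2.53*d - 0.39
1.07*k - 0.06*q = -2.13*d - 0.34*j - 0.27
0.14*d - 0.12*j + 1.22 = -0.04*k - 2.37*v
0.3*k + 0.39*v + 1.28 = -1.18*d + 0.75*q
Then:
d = -0.75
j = -7.99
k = 3.87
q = 1.58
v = -0.94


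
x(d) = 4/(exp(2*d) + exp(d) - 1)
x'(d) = 4*(-2*exp(2*d) - exp(d))/(exp(2*d) + exp(d) - 1)^2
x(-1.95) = -4.78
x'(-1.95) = -1.04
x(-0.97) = -8.38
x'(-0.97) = -11.71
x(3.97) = 0.00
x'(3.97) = -0.00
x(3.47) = 0.00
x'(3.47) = -0.01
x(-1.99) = -4.74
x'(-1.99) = -0.98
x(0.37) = 1.57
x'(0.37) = -3.49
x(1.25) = 0.27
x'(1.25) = -0.52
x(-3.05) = -4.21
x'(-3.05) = -0.23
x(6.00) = 0.00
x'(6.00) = 0.00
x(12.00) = 0.00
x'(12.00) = 0.00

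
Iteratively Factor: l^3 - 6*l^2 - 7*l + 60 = (l + 3)*(l^2 - 9*l + 20) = (l - 4)*(l + 3)*(l - 5)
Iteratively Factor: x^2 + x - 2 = (x - 1)*(x + 2)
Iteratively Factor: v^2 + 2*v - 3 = (v - 1)*(v + 3)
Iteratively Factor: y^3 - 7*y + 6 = (y + 3)*(y^2 - 3*y + 2) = (y - 1)*(y + 3)*(y - 2)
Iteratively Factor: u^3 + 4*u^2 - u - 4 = (u - 1)*(u^2 + 5*u + 4) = (u - 1)*(u + 1)*(u + 4)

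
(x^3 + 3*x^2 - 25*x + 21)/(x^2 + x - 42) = (x^2 - 4*x + 3)/(x - 6)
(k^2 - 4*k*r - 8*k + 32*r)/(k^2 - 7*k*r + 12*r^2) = (8 - k)/(-k + 3*r)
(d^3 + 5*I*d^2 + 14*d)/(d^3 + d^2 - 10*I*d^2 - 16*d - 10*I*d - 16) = d*(d + 7*I)/(d^2 + d*(1 - 8*I) - 8*I)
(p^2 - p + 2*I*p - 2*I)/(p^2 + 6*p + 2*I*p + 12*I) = (p - 1)/(p + 6)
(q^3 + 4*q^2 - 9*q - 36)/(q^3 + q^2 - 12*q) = (q + 3)/q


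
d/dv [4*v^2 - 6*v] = 8*v - 6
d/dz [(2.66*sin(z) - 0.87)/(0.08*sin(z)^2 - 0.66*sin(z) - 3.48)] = (-0.2128*sin(z)^2 + 0.1392*sin(z) - 9.831)*cos(z)/(0.0064*sin(z)^4 - 0.1056*sin(z)^3 - 0.1212*sin(z)^2 + 4.5936*sin(z) + 12.1104)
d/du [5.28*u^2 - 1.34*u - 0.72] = 10.56*u - 1.34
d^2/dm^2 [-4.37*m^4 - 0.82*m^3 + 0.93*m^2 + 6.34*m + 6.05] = -52.44*m^2 - 4.92*m + 1.86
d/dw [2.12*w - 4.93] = 2.12000000000000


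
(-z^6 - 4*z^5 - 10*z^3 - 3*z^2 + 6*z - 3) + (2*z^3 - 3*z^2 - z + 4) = -z^6 - 4*z^5 - 8*z^3 - 6*z^2 + 5*z + 1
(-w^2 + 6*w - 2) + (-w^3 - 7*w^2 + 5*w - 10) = -w^3 - 8*w^2 + 11*w - 12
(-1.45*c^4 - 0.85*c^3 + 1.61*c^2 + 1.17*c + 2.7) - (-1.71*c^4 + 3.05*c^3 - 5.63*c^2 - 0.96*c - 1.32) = 0.26*c^4 - 3.9*c^3 + 7.24*c^2 + 2.13*c + 4.02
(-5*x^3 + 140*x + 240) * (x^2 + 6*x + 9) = -5*x^5 - 30*x^4 + 95*x^3 + 1080*x^2 + 2700*x + 2160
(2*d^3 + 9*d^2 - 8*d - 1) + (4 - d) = 2*d^3 + 9*d^2 - 9*d + 3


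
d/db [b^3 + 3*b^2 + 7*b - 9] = 3*b^2 + 6*b + 7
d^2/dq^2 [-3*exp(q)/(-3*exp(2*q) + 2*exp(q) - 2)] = (27*exp(4*q) + 18*exp(3*q) - 108*exp(2*q) + 12*exp(q) + 12)*exp(q)/(27*exp(6*q) - 54*exp(5*q) + 90*exp(4*q) - 80*exp(3*q) + 60*exp(2*q) - 24*exp(q) + 8)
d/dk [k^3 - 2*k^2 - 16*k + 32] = 3*k^2 - 4*k - 16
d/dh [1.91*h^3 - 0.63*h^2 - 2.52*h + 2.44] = 5.73*h^2 - 1.26*h - 2.52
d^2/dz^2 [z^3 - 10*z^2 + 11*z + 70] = 6*z - 20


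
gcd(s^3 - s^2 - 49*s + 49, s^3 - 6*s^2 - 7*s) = s - 7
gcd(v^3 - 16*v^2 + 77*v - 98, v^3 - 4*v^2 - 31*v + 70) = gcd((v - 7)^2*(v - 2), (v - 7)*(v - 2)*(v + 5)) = v^2 - 9*v + 14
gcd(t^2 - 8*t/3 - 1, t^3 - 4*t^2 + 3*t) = t - 3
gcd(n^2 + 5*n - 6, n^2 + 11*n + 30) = n + 6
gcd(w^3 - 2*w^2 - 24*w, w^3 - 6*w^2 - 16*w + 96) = w^2 - 2*w - 24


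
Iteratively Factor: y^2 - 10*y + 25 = (y - 5)*(y - 5)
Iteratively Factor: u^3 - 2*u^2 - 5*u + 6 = (u - 1)*(u^2 - u - 6) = (u - 3)*(u - 1)*(u + 2)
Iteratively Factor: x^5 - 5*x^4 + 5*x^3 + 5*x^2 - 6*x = (x - 3)*(x^4 - 2*x^3 - x^2 + 2*x) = (x - 3)*(x - 1)*(x^3 - x^2 - 2*x) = x*(x - 3)*(x - 1)*(x^2 - x - 2) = x*(x - 3)*(x - 1)*(x + 1)*(x - 2)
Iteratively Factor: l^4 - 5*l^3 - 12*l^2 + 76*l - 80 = (l + 4)*(l^3 - 9*l^2 + 24*l - 20) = (l - 5)*(l + 4)*(l^2 - 4*l + 4) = (l - 5)*(l - 2)*(l + 4)*(l - 2)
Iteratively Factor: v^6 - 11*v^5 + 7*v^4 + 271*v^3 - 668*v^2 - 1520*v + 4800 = (v + 3)*(v^5 - 14*v^4 + 49*v^3 + 124*v^2 - 1040*v + 1600) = (v + 3)*(v + 4)*(v^4 - 18*v^3 + 121*v^2 - 360*v + 400) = (v - 5)*(v + 3)*(v + 4)*(v^3 - 13*v^2 + 56*v - 80) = (v - 5)*(v - 4)*(v + 3)*(v + 4)*(v^2 - 9*v + 20) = (v - 5)^2*(v - 4)*(v + 3)*(v + 4)*(v - 4)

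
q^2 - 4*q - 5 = (q - 5)*(q + 1)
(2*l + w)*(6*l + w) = 12*l^2 + 8*l*w + w^2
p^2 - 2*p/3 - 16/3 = (p - 8/3)*(p + 2)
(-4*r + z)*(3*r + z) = -12*r^2 - r*z + z^2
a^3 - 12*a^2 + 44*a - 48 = (a - 6)*(a - 4)*(a - 2)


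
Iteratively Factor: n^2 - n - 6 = (n - 3)*(n + 2)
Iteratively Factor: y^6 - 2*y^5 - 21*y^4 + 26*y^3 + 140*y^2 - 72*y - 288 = (y - 2)*(y^5 - 21*y^3 - 16*y^2 + 108*y + 144) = (y - 2)*(y + 2)*(y^4 - 2*y^3 - 17*y^2 + 18*y + 72) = (y - 3)*(y - 2)*(y + 2)*(y^3 + y^2 - 14*y - 24) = (y - 3)*(y - 2)*(y + 2)*(y + 3)*(y^2 - 2*y - 8) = (y - 3)*(y - 2)*(y + 2)^2*(y + 3)*(y - 4)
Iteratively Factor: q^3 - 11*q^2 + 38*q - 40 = (q - 2)*(q^2 - 9*q + 20) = (q - 4)*(q - 2)*(q - 5)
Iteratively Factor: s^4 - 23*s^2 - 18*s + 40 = (s - 1)*(s^3 + s^2 - 22*s - 40) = (s - 1)*(s + 2)*(s^2 - s - 20) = (s - 1)*(s + 2)*(s + 4)*(s - 5)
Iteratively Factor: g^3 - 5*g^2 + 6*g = (g)*(g^2 - 5*g + 6) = g*(g - 2)*(g - 3)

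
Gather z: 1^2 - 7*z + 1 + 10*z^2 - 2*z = 10*z^2 - 9*z + 2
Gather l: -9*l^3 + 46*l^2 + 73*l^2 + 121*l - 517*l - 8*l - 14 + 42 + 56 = -9*l^3 + 119*l^2 - 404*l + 84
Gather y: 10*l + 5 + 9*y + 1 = 10*l + 9*y + 6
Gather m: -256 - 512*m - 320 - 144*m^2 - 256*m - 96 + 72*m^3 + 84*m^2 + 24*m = 72*m^3 - 60*m^2 - 744*m - 672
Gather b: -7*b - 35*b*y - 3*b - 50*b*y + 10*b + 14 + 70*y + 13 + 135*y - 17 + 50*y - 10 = -85*b*y + 255*y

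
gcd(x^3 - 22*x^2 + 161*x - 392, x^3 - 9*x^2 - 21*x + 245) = x^2 - 14*x + 49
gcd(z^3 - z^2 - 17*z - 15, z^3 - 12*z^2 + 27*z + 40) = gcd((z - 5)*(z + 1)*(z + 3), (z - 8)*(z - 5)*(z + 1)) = z^2 - 4*z - 5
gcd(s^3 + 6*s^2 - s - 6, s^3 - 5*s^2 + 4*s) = s - 1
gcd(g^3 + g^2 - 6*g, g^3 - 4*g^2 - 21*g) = g^2 + 3*g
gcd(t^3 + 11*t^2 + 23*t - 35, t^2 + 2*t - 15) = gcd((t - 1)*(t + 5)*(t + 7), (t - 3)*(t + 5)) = t + 5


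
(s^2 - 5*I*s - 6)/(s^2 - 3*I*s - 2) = (s - 3*I)/(s - I)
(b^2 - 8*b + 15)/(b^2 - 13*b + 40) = (b - 3)/(b - 8)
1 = 1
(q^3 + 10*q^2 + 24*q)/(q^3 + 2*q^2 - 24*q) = (q + 4)/(q - 4)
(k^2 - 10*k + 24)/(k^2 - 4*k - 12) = (k - 4)/(k + 2)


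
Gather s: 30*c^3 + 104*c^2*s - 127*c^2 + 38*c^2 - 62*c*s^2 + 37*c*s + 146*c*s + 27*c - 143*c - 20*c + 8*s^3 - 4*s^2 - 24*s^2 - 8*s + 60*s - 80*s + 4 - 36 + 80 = 30*c^3 - 89*c^2 - 136*c + 8*s^3 + s^2*(-62*c - 28) + s*(104*c^2 + 183*c - 28) + 48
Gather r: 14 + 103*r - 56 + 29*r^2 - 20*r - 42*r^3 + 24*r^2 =-42*r^3 + 53*r^2 + 83*r - 42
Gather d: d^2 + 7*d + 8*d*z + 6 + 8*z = d^2 + d*(8*z + 7) + 8*z + 6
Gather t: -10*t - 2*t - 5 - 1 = -12*t - 6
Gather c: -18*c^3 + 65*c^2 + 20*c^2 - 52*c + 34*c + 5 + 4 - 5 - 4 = -18*c^3 + 85*c^2 - 18*c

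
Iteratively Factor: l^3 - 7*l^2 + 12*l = (l - 4)*(l^2 - 3*l) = (l - 4)*(l - 3)*(l)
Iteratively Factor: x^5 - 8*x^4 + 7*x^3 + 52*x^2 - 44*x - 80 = (x + 1)*(x^4 - 9*x^3 + 16*x^2 + 36*x - 80) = (x - 5)*(x + 1)*(x^3 - 4*x^2 - 4*x + 16) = (x - 5)*(x + 1)*(x + 2)*(x^2 - 6*x + 8) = (x - 5)*(x - 2)*(x + 1)*(x + 2)*(x - 4)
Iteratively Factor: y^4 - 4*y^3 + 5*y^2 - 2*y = (y)*(y^3 - 4*y^2 + 5*y - 2) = y*(y - 2)*(y^2 - 2*y + 1) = y*(y - 2)*(y - 1)*(y - 1)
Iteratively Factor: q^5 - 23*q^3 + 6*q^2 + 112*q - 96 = (q + 4)*(q^4 - 4*q^3 - 7*q^2 + 34*q - 24) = (q - 2)*(q + 4)*(q^3 - 2*q^2 - 11*q + 12) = (q - 4)*(q - 2)*(q + 4)*(q^2 + 2*q - 3) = (q - 4)*(q - 2)*(q - 1)*(q + 4)*(q + 3)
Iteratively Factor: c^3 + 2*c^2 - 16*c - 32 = (c + 2)*(c^2 - 16) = (c - 4)*(c + 2)*(c + 4)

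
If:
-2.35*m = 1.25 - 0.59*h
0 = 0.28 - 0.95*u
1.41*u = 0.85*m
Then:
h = 4.07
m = 0.49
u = 0.29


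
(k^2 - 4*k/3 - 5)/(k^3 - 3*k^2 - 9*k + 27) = (k + 5/3)/(k^2 - 9)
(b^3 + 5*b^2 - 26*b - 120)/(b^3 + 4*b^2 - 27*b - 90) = (b + 4)/(b + 3)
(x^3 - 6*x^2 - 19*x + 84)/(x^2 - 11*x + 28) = (x^2 + x - 12)/(x - 4)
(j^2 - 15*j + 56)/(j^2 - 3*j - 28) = (j - 8)/(j + 4)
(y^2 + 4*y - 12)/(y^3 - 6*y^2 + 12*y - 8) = (y + 6)/(y^2 - 4*y + 4)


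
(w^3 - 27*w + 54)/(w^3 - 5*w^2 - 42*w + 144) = (w - 3)/(w - 8)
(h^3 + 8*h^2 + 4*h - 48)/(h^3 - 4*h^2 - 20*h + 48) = (h + 6)/(h - 6)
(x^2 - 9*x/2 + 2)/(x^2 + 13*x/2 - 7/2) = (x - 4)/(x + 7)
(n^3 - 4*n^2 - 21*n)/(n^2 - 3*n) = (n^2 - 4*n - 21)/(n - 3)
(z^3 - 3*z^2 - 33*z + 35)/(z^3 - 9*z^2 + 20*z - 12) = (z^2 - 2*z - 35)/(z^2 - 8*z + 12)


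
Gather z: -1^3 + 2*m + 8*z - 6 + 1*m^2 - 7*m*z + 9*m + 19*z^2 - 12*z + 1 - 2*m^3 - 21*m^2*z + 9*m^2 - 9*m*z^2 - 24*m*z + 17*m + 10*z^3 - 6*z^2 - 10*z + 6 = -2*m^3 + 10*m^2 + 28*m + 10*z^3 + z^2*(13 - 9*m) + z*(-21*m^2 - 31*m - 14)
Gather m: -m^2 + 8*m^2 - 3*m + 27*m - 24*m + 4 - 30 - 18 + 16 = 7*m^2 - 28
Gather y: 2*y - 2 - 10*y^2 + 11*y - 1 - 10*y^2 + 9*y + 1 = -20*y^2 + 22*y - 2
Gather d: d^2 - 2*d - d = d^2 - 3*d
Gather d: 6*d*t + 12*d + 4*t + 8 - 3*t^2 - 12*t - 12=d*(6*t + 12) - 3*t^2 - 8*t - 4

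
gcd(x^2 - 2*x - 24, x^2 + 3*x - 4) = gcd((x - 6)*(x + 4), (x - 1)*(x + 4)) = x + 4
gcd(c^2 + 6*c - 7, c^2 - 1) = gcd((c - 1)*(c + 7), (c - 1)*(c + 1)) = c - 1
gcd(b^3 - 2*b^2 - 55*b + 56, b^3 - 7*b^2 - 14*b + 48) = b - 8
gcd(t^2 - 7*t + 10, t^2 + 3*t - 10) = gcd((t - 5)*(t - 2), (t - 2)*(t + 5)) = t - 2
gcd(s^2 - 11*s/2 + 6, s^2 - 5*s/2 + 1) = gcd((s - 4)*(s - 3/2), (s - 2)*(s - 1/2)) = 1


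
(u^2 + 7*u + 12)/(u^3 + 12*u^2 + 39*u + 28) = (u + 3)/(u^2 + 8*u + 7)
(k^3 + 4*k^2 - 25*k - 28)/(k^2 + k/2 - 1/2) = 2*(k^2 + 3*k - 28)/(2*k - 1)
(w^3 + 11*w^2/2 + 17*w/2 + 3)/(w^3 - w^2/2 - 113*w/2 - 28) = (w^2 + 5*w + 6)/(w^2 - w - 56)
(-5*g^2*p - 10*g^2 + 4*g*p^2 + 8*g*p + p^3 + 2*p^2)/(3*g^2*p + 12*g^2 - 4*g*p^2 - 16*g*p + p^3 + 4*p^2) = (5*g*p + 10*g + p^2 + 2*p)/(-3*g*p - 12*g + p^2 + 4*p)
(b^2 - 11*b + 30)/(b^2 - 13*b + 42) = (b - 5)/(b - 7)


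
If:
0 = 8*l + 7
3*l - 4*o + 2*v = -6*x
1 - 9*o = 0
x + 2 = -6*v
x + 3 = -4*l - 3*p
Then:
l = -7/8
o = 1/9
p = -65/1224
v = -1085/2448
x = 269/408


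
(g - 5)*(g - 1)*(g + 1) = g^3 - 5*g^2 - g + 5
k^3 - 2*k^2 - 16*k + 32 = (k - 4)*(k - 2)*(k + 4)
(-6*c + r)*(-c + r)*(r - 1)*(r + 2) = 6*c^2*r^2 + 6*c^2*r - 12*c^2 - 7*c*r^3 - 7*c*r^2 + 14*c*r + r^4 + r^3 - 2*r^2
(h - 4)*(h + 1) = h^2 - 3*h - 4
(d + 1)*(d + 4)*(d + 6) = d^3 + 11*d^2 + 34*d + 24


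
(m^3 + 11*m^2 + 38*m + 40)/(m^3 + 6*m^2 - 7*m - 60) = (m + 2)/(m - 3)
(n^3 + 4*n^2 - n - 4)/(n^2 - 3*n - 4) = (n^2 + 3*n - 4)/(n - 4)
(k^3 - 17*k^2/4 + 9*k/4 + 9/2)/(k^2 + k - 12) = (4*k^2 - 5*k - 6)/(4*(k + 4))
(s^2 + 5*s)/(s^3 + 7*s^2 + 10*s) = 1/(s + 2)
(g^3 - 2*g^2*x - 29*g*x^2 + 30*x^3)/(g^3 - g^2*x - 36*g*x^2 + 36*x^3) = (g + 5*x)/(g + 6*x)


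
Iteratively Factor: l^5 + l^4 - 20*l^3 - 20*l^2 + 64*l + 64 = (l - 2)*(l^4 + 3*l^3 - 14*l^2 - 48*l - 32) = (l - 2)*(l + 4)*(l^3 - l^2 - 10*l - 8) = (l - 2)*(l + 2)*(l + 4)*(l^2 - 3*l - 4) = (l - 4)*(l - 2)*(l + 2)*(l + 4)*(l + 1)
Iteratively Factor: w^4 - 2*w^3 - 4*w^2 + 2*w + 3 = (w + 1)*(w^3 - 3*w^2 - w + 3) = (w - 3)*(w + 1)*(w^2 - 1) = (w - 3)*(w + 1)^2*(w - 1)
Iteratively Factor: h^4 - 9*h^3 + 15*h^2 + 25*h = (h + 1)*(h^3 - 10*h^2 + 25*h) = (h - 5)*(h + 1)*(h^2 - 5*h) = h*(h - 5)*(h + 1)*(h - 5)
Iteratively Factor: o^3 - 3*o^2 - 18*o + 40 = (o - 5)*(o^2 + 2*o - 8) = (o - 5)*(o + 4)*(o - 2)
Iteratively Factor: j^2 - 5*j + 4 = (j - 1)*(j - 4)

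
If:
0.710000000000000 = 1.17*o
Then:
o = 0.61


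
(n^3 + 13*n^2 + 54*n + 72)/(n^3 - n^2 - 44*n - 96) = (n + 6)/(n - 8)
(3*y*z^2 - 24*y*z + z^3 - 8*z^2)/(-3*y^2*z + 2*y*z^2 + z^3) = (8 - z)/(y - z)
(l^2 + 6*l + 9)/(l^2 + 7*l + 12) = (l + 3)/(l + 4)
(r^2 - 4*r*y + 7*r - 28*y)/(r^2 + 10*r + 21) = (r - 4*y)/(r + 3)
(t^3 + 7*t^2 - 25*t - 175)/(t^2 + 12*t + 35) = t - 5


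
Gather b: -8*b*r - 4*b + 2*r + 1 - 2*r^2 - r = b*(-8*r - 4) - 2*r^2 + r + 1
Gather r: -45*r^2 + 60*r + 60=-45*r^2 + 60*r + 60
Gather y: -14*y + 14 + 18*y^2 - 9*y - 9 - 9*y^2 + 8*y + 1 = 9*y^2 - 15*y + 6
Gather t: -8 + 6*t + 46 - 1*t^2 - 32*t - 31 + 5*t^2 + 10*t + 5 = 4*t^2 - 16*t + 12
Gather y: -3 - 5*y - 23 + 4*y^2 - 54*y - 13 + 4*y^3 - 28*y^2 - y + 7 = 4*y^3 - 24*y^2 - 60*y - 32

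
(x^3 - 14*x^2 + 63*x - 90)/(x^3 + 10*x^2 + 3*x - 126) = (x^2 - 11*x + 30)/(x^2 + 13*x + 42)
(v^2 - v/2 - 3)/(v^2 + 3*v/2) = (v - 2)/v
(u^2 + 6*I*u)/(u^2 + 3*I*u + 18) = u/(u - 3*I)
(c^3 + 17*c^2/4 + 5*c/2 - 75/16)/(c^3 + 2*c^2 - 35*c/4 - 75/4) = (c - 3/4)/(c - 3)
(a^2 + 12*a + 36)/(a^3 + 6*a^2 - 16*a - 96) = (a + 6)/(a^2 - 16)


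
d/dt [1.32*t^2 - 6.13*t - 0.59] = 2.64*t - 6.13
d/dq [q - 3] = 1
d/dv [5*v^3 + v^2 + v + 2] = 15*v^2 + 2*v + 1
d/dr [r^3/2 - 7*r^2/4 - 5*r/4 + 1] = 3*r^2/2 - 7*r/2 - 5/4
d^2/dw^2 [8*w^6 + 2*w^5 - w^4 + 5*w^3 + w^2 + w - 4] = 240*w^4 + 40*w^3 - 12*w^2 + 30*w + 2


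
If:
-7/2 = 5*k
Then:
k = -7/10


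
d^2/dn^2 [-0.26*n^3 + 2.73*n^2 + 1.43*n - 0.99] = 5.46 - 1.56*n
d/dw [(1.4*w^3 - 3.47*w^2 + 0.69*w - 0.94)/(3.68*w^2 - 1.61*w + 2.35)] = (5.152*w^4 - 4.508*w^3 + 12.9175*w^2 - 9.3906*w + 0.1081)/(13.5424*w^4 - 11.8496*w^3 + 19.8881*w^2 - 7.567*w + 5.5225)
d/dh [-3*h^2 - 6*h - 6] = -6*h - 6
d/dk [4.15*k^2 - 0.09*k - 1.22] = 8.3*k - 0.09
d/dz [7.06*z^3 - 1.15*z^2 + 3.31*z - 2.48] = 21.18*z^2 - 2.3*z + 3.31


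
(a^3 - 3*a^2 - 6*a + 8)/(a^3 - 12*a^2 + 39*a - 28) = (a + 2)/(a - 7)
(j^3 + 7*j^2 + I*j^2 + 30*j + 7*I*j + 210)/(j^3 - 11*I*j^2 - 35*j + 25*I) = (j^2 + j*(7 + 6*I) + 42*I)/(j^2 - 6*I*j - 5)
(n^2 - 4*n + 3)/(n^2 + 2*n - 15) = (n - 1)/(n + 5)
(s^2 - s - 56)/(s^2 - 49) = (s - 8)/(s - 7)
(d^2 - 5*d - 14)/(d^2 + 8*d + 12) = (d - 7)/(d + 6)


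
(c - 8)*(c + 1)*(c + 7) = c^3 - 57*c - 56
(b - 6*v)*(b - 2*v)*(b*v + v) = b^3*v - 8*b^2*v^2 + b^2*v + 12*b*v^3 - 8*b*v^2 + 12*v^3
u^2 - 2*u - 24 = (u - 6)*(u + 4)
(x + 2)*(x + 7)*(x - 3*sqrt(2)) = x^3 - 3*sqrt(2)*x^2 + 9*x^2 - 27*sqrt(2)*x + 14*x - 42*sqrt(2)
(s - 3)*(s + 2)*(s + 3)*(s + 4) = s^4 + 6*s^3 - s^2 - 54*s - 72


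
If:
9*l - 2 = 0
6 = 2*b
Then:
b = 3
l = 2/9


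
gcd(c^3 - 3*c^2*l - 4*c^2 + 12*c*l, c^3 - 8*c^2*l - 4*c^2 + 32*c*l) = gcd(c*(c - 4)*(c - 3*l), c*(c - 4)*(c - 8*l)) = c^2 - 4*c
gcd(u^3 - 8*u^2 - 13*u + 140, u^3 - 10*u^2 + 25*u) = u - 5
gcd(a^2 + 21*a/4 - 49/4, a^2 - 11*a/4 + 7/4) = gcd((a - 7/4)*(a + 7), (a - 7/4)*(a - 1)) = a - 7/4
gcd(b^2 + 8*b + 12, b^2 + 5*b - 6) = b + 6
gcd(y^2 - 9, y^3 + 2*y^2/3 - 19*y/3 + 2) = y + 3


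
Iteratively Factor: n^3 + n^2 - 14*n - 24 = (n + 2)*(n^2 - n - 12) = (n - 4)*(n + 2)*(n + 3)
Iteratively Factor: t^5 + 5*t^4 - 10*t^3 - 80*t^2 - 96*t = (t + 3)*(t^4 + 2*t^3 - 16*t^2 - 32*t) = (t + 3)*(t + 4)*(t^3 - 2*t^2 - 8*t) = t*(t + 3)*(t + 4)*(t^2 - 2*t - 8) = t*(t - 4)*(t + 3)*(t + 4)*(t + 2)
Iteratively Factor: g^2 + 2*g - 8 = (g + 4)*(g - 2)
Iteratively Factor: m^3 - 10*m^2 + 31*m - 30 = (m - 3)*(m^2 - 7*m + 10) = (m - 3)*(m - 2)*(m - 5)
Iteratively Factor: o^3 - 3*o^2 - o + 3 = (o - 1)*(o^2 - 2*o - 3) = (o - 3)*(o - 1)*(o + 1)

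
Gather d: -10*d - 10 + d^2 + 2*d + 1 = d^2 - 8*d - 9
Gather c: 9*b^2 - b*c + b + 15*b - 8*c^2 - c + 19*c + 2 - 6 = 9*b^2 + 16*b - 8*c^2 + c*(18 - b) - 4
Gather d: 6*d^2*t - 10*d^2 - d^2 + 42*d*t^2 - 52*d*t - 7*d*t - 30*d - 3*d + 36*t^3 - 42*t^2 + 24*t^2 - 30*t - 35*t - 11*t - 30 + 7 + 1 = d^2*(6*t - 11) + d*(42*t^2 - 59*t - 33) + 36*t^3 - 18*t^2 - 76*t - 22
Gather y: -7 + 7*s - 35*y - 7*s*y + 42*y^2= 7*s + 42*y^2 + y*(-7*s - 35) - 7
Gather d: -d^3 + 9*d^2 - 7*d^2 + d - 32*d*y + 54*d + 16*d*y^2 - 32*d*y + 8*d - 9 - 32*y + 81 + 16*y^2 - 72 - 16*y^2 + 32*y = -d^3 + 2*d^2 + d*(16*y^2 - 64*y + 63)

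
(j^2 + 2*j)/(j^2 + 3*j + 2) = j/(j + 1)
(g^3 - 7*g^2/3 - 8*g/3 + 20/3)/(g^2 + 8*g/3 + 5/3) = (g^2 - 4*g + 4)/(g + 1)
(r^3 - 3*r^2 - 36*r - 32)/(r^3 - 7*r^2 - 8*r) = (r + 4)/r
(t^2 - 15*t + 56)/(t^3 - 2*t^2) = (t^2 - 15*t + 56)/(t^2*(t - 2))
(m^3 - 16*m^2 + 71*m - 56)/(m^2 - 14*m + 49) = (m^2 - 9*m + 8)/(m - 7)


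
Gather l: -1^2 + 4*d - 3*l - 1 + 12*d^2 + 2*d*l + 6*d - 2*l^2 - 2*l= 12*d^2 + 10*d - 2*l^2 + l*(2*d - 5) - 2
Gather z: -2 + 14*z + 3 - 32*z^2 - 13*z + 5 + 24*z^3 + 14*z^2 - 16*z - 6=24*z^3 - 18*z^2 - 15*z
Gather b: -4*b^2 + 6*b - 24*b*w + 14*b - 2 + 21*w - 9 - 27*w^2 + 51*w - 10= -4*b^2 + b*(20 - 24*w) - 27*w^2 + 72*w - 21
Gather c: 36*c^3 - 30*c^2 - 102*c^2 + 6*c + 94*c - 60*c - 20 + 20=36*c^3 - 132*c^2 + 40*c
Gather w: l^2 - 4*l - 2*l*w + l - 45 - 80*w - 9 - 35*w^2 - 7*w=l^2 - 3*l - 35*w^2 + w*(-2*l - 87) - 54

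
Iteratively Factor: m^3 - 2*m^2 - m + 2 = (m - 1)*(m^2 - m - 2) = (m - 2)*(m - 1)*(m + 1)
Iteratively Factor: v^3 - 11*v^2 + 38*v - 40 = (v - 5)*(v^2 - 6*v + 8) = (v - 5)*(v - 2)*(v - 4)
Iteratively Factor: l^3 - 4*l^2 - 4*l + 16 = (l + 2)*(l^2 - 6*l + 8) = (l - 4)*(l + 2)*(l - 2)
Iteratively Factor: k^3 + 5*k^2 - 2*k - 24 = (k + 3)*(k^2 + 2*k - 8) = (k + 3)*(k + 4)*(k - 2)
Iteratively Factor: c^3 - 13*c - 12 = (c - 4)*(c^2 + 4*c + 3) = (c - 4)*(c + 3)*(c + 1)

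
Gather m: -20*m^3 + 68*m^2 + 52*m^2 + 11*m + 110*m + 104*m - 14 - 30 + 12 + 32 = -20*m^3 + 120*m^2 + 225*m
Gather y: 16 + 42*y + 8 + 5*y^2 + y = 5*y^2 + 43*y + 24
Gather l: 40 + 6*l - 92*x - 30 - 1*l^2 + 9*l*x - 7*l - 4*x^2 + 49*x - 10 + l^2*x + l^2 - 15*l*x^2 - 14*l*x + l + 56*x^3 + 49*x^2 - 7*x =l^2*x + l*(-15*x^2 - 5*x) + 56*x^3 + 45*x^2 - 50*x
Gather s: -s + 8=8 - s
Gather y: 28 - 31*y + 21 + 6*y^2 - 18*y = 6*y^2 - 49*y + 49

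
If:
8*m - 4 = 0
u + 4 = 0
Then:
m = 1/2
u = -4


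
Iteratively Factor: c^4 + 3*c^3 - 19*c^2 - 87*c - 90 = (c + 3)*(c^3 - 19*c - 30) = (c - 5)*(c + 3)*(c^2 + 5*c + 6) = (c - 5)*(c + 2)*(c + 3)*(c + 3)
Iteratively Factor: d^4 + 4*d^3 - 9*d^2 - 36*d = (d - 3)*(d^3 + 7*d^2 + 12*d) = (d - 3)*(d + 3)*(d^2 + 4*d) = (d - 3)*(d + 3)*(d + 4)*(d)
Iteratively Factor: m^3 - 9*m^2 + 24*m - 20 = (m - 5)*(m^2 - 4*m + 4) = (m - 5)*(m - 2)*(m - 2)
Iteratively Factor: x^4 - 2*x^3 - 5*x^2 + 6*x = (x - 3)*(x^3 + x^2 - 2*x) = (x - 3)*(x - 1)*(x^2 + 2*x) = (x - 3)*(x - 1)*(x + 2)*(x)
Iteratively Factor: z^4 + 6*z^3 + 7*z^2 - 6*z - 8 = (z + 1)*(z^3 + 5*z^2 + 2*z - 8) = (z + 1)*(z + 4)*(z^2 + z - 2) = (z - 1)*(z + 1)*(z + 4)*(z + 2)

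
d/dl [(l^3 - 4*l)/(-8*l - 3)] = (-16*l^3 - 9*l^2 + 12)/(64*l^2 + 48*l + 9)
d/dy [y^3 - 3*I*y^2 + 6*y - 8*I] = 3*y^2 - 6*I*y + 6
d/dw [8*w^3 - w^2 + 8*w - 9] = 24*w^2 - 2*w + 8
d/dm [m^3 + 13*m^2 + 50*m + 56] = 3*m^2 + 26*m + 50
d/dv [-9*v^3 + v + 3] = 1 - 27*v^2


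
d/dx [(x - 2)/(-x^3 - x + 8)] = (-x^3 - x + (x - 2)*(3*x^2 + 1) + 8)/(x^3 + x - 8)^2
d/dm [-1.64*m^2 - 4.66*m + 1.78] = -3.28*m - 4.66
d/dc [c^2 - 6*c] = 2*c - 6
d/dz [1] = 0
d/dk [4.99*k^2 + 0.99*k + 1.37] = 9.98*k + 0.99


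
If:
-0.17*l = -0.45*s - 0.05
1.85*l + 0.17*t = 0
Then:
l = -0.0918918918918919*t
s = -0.0347147147147147*t - 0.111111111111111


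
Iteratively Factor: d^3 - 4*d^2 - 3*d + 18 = (d - 3)*(d^2 - d - 6) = (d - 3)*(d + 2)*(d - 3)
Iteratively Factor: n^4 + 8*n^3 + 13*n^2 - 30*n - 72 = (n - 2)*(n^3 + 10*n^2 + 33*n + 36) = (n - 2)*(n + 3)*(n^2 + 7*n + 12) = (n - 2)*(n + 3)^2*(n + 4)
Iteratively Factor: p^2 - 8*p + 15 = (p - 3)*(p - 5)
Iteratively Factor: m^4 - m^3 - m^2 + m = (m - 1)*(m^3 - m) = m*(m - 1)*(m^2 - 1) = m*(m - 1)*(m + 1)*(m - 1)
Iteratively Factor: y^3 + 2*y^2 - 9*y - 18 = (y - 3)*(y^2 + 5*y + 6) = (y - 3)*(y + 3)*(y + 2)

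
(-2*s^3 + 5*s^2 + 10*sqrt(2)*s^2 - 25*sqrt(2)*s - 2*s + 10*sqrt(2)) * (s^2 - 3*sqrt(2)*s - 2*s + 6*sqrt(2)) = -2*s^5 + 9*s^4 + 16*sqrt(2)*s^4 - 72*sqrt(2)*s^3 - 72*s^3 + 96*sqrt(2)*s^2 + 274*s^2 - 360*s - 32*sqrt(2)*s + 120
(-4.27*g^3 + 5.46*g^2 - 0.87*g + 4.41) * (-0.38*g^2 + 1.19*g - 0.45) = 1.6226*g^5 - 7.1561*g^4 + 8.7495*g^3 - 5.1681*g^2 + 5.6394*g - 1.9845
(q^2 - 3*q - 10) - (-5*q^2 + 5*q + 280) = 6*q^2 - 8*q - 290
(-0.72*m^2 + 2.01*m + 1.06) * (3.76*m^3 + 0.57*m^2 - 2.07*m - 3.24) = -2.7072*m^5 + 7.1472*m^4 + 6.6217*m^3 - 1.2237*m^2 - 8.7066*m - 3.4344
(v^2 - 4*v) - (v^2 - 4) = 4 - 4*v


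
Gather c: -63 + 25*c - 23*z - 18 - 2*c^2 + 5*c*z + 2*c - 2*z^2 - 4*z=-2*c^2 + c*(5*z + 27) - 2*z^2 - 27*z - 81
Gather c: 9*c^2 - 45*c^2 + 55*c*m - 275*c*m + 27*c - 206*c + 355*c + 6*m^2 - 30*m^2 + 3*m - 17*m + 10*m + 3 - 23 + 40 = -36*c^2 + c*(176 - 220*m) - 24*m^2 - 4*m + 20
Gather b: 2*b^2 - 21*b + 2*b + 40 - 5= 2*b^2 - 19*b + 35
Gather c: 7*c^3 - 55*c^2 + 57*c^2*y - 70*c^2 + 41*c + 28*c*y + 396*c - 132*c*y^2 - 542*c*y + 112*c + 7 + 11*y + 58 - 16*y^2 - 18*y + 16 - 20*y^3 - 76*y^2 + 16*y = 7*c^3 + c^2*(57*y - 125) + c*(-132*y^2 - 514*y + 549) - 20*y^3 - 92*y^2 + 9*y + 81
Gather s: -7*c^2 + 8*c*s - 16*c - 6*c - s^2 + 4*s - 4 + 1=-7*c^2 - 22*c - s^2 + s*(8*c + 4) - 3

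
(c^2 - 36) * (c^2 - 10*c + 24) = c^4 - 10*c^3 - 12*c^2 + 360*c - 864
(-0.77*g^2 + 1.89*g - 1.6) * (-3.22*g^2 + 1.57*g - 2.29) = 2.4794*g^4 - 7.2947*g^3 + 9.8826*g^2 - 6.8401*g + 3.664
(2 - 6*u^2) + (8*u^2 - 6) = 2*u^2 - 4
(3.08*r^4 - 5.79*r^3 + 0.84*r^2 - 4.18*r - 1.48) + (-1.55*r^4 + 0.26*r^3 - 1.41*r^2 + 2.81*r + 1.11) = 1.53*r^4 - 5.53*r^3 - 0.57*r^2 - 1.37*r - 0.37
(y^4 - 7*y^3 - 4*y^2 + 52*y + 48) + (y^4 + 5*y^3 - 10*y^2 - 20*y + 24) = 2*y^4 - 2*y^3 - 14*y^2 + 32*y + 72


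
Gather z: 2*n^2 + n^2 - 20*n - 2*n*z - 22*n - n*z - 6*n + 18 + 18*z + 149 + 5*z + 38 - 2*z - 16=3*n^2 - 48*n + z*(21 - 3*n) + 189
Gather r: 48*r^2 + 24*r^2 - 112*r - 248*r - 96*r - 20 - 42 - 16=72*r^2 - 456*r - 78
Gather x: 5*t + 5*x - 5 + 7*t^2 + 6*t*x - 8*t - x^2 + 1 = 7*t^2 - 3*t - x^2 + x*(6*t + 5) - 4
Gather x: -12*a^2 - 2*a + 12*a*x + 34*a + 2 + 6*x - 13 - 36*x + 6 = -12*a^2 + 32*a + x*(12*a - 30) - 5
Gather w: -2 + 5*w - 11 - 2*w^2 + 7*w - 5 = -2*w^2 + 12*w - 18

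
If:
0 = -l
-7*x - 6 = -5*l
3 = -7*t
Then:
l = 0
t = -3/7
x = -6/7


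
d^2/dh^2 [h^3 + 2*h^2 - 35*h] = 6*h + 4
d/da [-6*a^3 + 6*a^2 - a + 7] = -18*a^2 + 12*a - 1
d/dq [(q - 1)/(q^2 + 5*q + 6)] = (q^2 + 5*q - (q - 1)*(2*q + 5) + 6)/(q^2 + 5*q + 6)^2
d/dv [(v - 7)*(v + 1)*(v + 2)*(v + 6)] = 4*v^3 + 6*v^2 - 86*v - 128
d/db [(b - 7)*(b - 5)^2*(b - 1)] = 4*b^3 - 54*b^2 + 224*b - 270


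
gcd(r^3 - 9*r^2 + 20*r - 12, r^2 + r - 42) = r - 6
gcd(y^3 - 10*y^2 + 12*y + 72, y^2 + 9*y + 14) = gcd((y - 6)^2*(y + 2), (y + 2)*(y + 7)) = y + 2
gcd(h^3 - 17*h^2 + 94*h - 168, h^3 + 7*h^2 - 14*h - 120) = h - 4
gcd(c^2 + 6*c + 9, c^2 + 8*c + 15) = c + 3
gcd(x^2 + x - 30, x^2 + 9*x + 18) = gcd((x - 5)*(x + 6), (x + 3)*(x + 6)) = x + 6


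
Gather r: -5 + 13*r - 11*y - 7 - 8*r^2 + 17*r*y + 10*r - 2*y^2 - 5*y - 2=-8*r^2 + r*(17*y + 23) - 2*y^2 - 16*y - 14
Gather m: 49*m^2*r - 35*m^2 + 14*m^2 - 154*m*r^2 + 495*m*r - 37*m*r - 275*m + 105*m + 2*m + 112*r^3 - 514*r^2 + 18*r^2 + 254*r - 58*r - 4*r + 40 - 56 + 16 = m^2*(49*r - 21) + m*(-154*r^2 + 458*r - 168) + 112*r^3 - 496*r^2 + 192*r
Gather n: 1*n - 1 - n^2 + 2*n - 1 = -n^2 + 3*n - 2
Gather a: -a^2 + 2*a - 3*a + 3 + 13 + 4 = -a^2 - a + 20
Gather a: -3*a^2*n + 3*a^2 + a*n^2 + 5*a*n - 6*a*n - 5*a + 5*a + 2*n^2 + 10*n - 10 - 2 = a^2*(3 - 3*n) + a*(n^2 - n) + 2*n^2 + 10*n - 12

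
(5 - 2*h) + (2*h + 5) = 10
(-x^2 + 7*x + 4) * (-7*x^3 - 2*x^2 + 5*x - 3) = 7*x^5 - 47*x^4 - 47*x^3 + 30*x^2 - x - 12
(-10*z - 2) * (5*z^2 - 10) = -50*z^3 - 10*z^2 + 100*z + 20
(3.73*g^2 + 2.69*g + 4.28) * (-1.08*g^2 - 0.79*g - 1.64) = -4.0284*g^4 - 5.8519*g^3 - 12.8647*g^2 - 7.7928*g - 7.0192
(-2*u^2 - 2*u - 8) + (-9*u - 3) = -2*u^2 - 11*u - 11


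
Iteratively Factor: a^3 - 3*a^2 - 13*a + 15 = (a + 3)*(a^2 - 6*a + 5) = (a - 5)*(a + 3)*(a - 1)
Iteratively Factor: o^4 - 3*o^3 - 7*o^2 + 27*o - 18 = (o + 3)*(o^3 - 6*o^2 + 11*o - 6) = (o - 2)*(o + 3)*(o^2 - 4*o + 3) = (o - 2)*(o - 1)*(o + 3)*(o - 3)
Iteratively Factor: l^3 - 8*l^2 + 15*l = (l - 3)*(l^2 - 5*l) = (l - 5)*(l - 3)*(l)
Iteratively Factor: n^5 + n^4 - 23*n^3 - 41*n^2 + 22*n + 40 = (n + 1)*(n^4 - 23*n^2 - 18*n + 40) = (n + 1)*(n + 4)*(n^3 - 4*n^2 - 7*n + 10) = (n - 1)*(n + 1)*(n + 4)*(n^2 - 3*n - 10) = (n - 5)*(n - 1)*(n + 1)*(n + 4)*(n + 2)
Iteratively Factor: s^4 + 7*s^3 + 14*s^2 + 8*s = (s + 2)*(s^3 + 5*s^2 + 4*s) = (s + 2)*(s + 4)*(s^2 + s) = (s + 1)*(s + 2)*(s + 4)*(s)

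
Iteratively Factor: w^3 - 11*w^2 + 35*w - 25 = (w - 5)*(w^2 - 6*w + 5) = (w - 5)^2*(w - 1)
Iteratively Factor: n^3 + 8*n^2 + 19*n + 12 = (n + 4)*(n^2 + 4*n + 3) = (n + 3)*(n + 4)*(n + 1)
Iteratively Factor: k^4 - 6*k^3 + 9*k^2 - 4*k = (k - 1)*(k^3 - 5*k^2 + 4*k) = (k - 4)*(k - 1)*(k^2 - k) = (k - 4)*(k - 1)^2*(k)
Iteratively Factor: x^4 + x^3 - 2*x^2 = (x)*(x^3 + x^2 - 2*x) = x*(x - 1)*(x^2 + 2*x) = x*(x - 1)*(x + 2)*(x)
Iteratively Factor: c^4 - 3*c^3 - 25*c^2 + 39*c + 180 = (c + 3)*(c^3 - 6*c^2 - 7*c + 60) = (c - 4)*(c + 3)*(c^2 - 2*c - 15) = (c - 5)*(c - 4)*(c + 3)*(c + 3)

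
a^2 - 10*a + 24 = (a - 6)*(a - 4)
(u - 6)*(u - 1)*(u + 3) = u^3 - 4*u^2 - 15*u + 18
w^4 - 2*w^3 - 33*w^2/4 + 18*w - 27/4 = (w - 3)*(w - 3/2)*(w - 1/2)*(w + 3)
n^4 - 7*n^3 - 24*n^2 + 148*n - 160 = (n - 8)*(n - 2)^2*(n + 5)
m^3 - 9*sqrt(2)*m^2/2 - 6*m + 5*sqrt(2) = (m - 5*sqrt(2))*(m - sqrt(2)/2)*(m + sqrt(2))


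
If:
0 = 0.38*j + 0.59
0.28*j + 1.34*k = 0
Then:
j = -1.55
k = 0.32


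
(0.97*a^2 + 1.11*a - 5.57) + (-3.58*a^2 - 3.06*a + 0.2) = -2.61*a^2 - 1.95*a - 5.37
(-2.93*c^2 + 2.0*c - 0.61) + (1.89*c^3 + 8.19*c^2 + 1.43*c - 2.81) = 1.89*c^3 + 5.26*c^2 + 3.43*c - 3.42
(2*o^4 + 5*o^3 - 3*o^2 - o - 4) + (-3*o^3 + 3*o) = 2*o^4 + 2*o^3 - 3*o^2 + 2*o - 4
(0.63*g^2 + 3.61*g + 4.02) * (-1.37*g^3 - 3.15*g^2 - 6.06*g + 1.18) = -0.8631*g^5 - 6.9302*g^4 - 20.6967*g^3 - 33.7962*g^2 - 20.1014*g + 4.7436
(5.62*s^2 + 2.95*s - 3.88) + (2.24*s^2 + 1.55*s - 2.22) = 7.86*s^2 + 4.5*s - 6.1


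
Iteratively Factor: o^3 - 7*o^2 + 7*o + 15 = (o - 5)*(o^2 - 2*o - 3) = (o - 5)*(o - 3)*(o + 1)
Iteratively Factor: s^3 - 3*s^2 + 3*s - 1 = (s - 1)*(s^2 - 2*s + 1) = (s - 1)^2*(s - 1)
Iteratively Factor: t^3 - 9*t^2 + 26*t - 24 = (t - 3)*(t^2 - 6*t + 8) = (t - 3)*(t - 2)*(t - 4)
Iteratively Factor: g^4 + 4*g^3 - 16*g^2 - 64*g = (g - 4)*(g^3 + 8*g^2 + 16*g) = g*(g - 4)*(g^2 + 8*g + 16) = g*(g - 4)*(g + 4)*(g + 4)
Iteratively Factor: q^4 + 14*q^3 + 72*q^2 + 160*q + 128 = (q + 4)*(q^3 + 10*q^2 + 32*q + 32) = (q + 4)^2*(q^2 + 6*q + 8) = (q + 4)^3*(q + 2)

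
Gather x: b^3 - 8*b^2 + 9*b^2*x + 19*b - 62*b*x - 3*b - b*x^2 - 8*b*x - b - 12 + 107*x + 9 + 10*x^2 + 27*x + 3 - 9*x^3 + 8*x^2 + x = b^3 - 8*b^2 + 15*b - 9*x^3 + x^2*(18 - b) + x*(9*b^2 - 70*b + 135)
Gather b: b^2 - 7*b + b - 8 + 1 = b^2 - 6*b - 7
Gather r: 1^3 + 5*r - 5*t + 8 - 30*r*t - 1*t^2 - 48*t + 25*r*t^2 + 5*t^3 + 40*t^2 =r*(25*t^2 - 30*t + 5) + 5*t^3 + 39*t^2 - 53*t + 9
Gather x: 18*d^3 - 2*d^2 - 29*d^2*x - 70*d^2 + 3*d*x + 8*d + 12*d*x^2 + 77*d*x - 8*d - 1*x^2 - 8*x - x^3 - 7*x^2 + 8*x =18*d^3 - 72*d^2 - x^3 + x^2*(12*d - 8) + x*(-29*d^2 + 80*d)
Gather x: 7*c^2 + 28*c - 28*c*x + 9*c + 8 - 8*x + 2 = 7*c^2 + 37*c + x*(-28*c - 8) + 10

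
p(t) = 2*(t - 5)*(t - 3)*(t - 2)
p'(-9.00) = 908.00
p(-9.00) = -3696.00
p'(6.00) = 38.00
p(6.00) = 24.00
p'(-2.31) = 186.42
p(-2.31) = -334.59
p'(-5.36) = 448.78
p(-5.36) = -1274.89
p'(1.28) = 20.63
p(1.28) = -9.21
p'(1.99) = 6.16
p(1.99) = -0.06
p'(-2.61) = 207.27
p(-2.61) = -393.62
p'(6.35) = 49.94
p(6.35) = 39.35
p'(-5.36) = 448.78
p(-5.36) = -1274.89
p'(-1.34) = 126.37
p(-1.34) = -183.80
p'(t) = 2*(t - 5)*(t - 3) + 2*(t - 5)*(t - 2) + 2*(t - 3)*(t - 2)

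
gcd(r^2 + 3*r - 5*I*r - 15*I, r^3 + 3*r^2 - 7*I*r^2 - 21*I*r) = r + 3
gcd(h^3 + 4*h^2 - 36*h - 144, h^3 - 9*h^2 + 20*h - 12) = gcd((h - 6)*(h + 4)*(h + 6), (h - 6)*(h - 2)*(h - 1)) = h - 6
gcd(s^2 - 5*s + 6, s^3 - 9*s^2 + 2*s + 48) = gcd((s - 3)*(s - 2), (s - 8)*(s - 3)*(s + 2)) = s - 3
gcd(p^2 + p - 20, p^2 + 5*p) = p + 5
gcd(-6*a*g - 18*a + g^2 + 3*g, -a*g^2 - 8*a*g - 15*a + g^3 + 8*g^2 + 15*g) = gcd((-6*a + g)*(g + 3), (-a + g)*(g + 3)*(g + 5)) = g + 3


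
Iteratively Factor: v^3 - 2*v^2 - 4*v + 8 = (v - 2)*(v^2 - 4) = (v - 2)^2*(v + 2)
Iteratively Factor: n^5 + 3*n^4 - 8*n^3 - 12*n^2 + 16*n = (n - 1)*(n^4 + 4*n^3 - 4*n^2 - 16*n) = (n - 2)*(n - 1)*(n^3 + 6*n^2 + 8*n) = n*(n - 2)*(n - 1)*(n^2 + 6*n + 8) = n*(n - 2)*(n - 1)*(n + 2)*(n + 4)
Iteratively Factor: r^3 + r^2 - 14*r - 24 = (r + 2)*(r^2 - r - 12) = (r + 2)*(r + 3)*(r - 4)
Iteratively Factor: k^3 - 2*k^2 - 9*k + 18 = (k - 2)*(k^2 - 9) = (k - 3)*(k - 2)*(k + 3)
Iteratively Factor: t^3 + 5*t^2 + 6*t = (t + 3)*(t^2 + 2*t) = t*(t + 3)*(t + 2)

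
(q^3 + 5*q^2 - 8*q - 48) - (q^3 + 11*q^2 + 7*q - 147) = -6*q^2 - 15*q + 99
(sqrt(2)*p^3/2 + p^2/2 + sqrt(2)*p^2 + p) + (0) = sqrt(2)*p^3/2 + p^2/2 + sqrt(2)*p^2 + p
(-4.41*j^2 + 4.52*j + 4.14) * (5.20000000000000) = -22.932*j^2 + 23.504*j + 21.528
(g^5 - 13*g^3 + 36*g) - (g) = g^5 - 13*g^3 + 35*g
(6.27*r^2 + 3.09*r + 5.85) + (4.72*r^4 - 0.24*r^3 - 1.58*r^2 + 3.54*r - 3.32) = 4.72*r^4 - 0.24*r^3 + 4.69*r^2 + 6.63*r + 2.53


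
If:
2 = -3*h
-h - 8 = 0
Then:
No Solution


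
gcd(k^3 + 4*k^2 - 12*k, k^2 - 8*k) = k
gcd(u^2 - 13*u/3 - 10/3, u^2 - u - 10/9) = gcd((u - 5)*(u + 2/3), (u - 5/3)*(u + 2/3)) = u + 2/3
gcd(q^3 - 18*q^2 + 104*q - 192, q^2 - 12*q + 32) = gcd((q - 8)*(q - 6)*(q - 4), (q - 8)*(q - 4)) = q^2 - 12*q + 32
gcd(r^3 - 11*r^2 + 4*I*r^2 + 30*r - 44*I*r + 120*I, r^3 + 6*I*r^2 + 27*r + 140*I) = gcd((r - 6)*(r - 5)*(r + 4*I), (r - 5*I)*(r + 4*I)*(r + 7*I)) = r + 4*I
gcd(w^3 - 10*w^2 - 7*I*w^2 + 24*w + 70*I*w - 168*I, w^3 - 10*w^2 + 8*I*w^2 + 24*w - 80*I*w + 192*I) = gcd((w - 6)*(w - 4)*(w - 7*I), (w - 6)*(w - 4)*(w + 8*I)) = w^2 - 10*w + 24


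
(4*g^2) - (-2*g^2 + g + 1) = 6*g^2 - g - 1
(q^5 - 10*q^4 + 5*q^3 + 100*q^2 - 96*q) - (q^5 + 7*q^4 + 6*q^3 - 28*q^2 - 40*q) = -17*q^4 - q^3 + 128*q^2 - 56*q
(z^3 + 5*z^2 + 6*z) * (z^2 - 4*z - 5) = z^5 + z^4 - 19*z^3 - 49*z^2 - 30*z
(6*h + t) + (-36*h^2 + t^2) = -36*h^2 + 6*h + t^2 + t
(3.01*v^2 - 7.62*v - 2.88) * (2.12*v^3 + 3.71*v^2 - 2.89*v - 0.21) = 6.3812*v^5 - 4.9873*v^4 - 43.0747*v^3 + 10.7049*v^2 + 9.9234*v + 0.6048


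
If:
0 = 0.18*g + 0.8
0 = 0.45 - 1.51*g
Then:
No Solution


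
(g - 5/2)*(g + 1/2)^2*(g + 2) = g^4 + g^3/2 - 21*g^2/4 - 41*g/8 - 5/4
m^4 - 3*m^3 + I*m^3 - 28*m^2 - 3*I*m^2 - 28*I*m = m*(m - 7)*(m + 4)*(m + I)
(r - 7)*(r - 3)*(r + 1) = r^3 - 9*r^2 + 11*r + 21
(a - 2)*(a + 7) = a^2 + 5*a - 14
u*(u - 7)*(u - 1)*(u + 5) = u^4 - 3*u^3 - 33*u^2 + 35*u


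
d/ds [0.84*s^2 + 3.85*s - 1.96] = 1.68*s + 3.85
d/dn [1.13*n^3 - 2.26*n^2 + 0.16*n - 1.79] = 3.39*n^2 - 4.52*n + 0.16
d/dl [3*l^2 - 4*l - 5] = 6*l - 4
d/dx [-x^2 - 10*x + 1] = -2*x - 10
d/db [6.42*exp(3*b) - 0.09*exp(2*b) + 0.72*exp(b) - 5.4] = (19.26*exp(2*b) - 0.18*exp(b) + 0.72)*exp(b)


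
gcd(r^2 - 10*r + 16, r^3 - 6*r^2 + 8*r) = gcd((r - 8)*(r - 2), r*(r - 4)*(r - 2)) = r - 2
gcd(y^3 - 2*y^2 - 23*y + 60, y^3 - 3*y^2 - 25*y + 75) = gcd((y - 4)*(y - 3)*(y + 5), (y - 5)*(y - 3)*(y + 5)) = y^2 + 2*y - 15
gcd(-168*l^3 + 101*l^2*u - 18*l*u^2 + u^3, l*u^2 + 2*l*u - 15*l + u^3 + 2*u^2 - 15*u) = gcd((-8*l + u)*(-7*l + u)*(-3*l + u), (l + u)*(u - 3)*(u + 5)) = 1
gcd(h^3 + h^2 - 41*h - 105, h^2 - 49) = h - 7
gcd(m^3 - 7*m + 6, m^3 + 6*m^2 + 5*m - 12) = m^2 + 2*m - 3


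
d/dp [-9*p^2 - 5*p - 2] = -18*p - 5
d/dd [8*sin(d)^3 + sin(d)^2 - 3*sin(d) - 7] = (24*sin(d)^2 + 2*sin(d) - 3)*cos(d)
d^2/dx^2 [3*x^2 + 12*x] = 6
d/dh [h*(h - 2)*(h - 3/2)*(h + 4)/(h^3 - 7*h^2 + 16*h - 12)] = (h^4 - 10*h^3 + 23*h^2/2 + 30*h - 36)/(h^4 - 10*h^3 + 37*h^2 - 60*h + 36)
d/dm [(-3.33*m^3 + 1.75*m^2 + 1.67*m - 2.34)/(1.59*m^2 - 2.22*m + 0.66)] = (-5.2947*m^4 + 14.7852*m^3 - 13.1337*m^2 + 9.7512*m - 4.0926)/(2.5281*m^4 - 7.0596*m^3 + 7.0272*m^2 - 2.9304*m + 0.4356)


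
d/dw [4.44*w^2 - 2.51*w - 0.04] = 8.88*w - 2.51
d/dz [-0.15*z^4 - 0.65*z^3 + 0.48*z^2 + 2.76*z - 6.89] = -0.6*z^3 - 1.95*z^2 + 0.96*z + 2.76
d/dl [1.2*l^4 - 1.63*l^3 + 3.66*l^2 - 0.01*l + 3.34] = 4.8*l^3 - 4.89*l^2 + 7.32*l - 0.01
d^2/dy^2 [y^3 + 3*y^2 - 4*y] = 6*y + 6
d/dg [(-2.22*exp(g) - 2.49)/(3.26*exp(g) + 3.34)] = 0.702599999999999*exp(g)/(3.26*exp(g) + 3.34)^2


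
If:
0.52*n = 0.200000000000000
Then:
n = 0.38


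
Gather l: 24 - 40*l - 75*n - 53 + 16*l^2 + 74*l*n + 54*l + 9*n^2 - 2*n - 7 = 16*l^2 + l*(74*n + 14) + 9*n^2 - 77*n - 36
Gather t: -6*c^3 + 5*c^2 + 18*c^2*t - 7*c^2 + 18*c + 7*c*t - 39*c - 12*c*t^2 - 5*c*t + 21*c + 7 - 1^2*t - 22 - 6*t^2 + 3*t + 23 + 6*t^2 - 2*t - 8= -6*c^3 - 2*c^2 - 12*c*t^2 + t*(18*c^2 + 2*c)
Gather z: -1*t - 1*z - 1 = -t - z - 1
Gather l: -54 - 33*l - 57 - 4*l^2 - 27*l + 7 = -4*l^2 - 60*l - 104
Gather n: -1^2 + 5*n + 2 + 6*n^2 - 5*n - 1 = 6*n^2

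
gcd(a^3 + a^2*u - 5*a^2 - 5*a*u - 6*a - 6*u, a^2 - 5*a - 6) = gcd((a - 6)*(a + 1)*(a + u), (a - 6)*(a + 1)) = a^2 - 5*a - 6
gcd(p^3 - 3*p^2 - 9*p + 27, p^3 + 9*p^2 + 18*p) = p + 3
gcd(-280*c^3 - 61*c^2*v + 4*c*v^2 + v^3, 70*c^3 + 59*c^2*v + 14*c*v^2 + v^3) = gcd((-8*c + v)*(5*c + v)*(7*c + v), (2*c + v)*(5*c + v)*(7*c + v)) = 35*c^2 + 12*c*v + v^2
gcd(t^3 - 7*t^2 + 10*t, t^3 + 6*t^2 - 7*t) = t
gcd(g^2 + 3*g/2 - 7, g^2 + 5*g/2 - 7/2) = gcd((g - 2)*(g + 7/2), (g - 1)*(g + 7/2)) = g + 7/2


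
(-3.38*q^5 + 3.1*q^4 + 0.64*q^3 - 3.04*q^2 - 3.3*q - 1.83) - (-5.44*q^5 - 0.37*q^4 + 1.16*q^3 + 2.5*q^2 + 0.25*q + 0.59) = 2.06*q^5 + 3.47*q^4 - 0.52*q^3 - 5.54*q^2 - 3.55*q - 2.42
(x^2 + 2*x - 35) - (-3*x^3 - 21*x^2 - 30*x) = 3*x^3 + 22*x^2 + 32*x - 35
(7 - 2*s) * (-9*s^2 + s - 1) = 18*s^3 - 65*s^2 + 9*s - 7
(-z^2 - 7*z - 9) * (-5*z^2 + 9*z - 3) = 5*z^4 + 26*z^3 - 15*z^2 - 60*z + 27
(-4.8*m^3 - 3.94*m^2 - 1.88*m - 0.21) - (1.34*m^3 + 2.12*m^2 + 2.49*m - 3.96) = -6.14*m^3 - 6.06*m^2 - 4.37*m + 3.75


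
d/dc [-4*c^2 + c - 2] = 1 - 8*c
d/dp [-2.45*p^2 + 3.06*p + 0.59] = 3.06 - 4.9*p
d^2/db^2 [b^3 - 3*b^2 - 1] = 6*b - 6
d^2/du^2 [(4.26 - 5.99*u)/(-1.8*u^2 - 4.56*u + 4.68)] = ((3.6*u + 4.56)*(5.99*u - 4.26)*(7.2*u + 9.12) - (64.692*u + 39.2928)*(1.8*u^2 + 4.56*u - 4.68))/(1.8*u^2 + 4.56*u - 4.68)^3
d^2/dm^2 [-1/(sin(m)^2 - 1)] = (6 - 4*cos(m)^2)/cos(m)^4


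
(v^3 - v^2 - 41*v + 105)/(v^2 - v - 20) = (v^2 + 4*v - 21)/(v + 4)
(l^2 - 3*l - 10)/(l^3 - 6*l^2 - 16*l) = (l - 5)/(l*(l - 8))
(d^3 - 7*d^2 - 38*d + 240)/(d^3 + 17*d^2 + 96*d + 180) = (d^2 - 13*d + 40)/(d^2 + 11*d + 30)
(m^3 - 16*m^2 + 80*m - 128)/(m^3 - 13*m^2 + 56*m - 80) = (m - 8)/(m - 5)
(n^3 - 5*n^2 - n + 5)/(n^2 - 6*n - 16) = (-n^3 + 5*n^2 + n - 5)/(-n^2 + 6*n + 16)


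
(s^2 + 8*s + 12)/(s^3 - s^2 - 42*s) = (s + 2)/(s*(s - 7))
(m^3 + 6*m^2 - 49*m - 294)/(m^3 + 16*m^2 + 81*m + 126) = (m - 7)/(m + 3)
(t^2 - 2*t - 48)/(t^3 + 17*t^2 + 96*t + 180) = (t - 8)/(t^2 + 11*t + 30)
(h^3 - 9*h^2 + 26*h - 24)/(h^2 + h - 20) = (h^2 - 5*h + 6)/(h + 5)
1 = 1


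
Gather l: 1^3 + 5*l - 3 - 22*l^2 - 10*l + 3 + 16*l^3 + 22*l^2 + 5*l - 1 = 16*l^3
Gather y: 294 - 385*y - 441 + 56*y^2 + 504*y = 56*y^2 + 119*y - 147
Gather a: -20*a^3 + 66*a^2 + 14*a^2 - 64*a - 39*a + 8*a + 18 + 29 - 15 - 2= -20*a^3 + 80*a^2 - 95*a + 30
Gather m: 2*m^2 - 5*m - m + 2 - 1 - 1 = 2*m^2 - 6*m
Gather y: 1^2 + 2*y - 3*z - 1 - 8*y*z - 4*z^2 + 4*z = y*(2 - 8*z) - 4*z^2 + z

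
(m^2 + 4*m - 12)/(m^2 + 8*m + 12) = (m - 2)/(m + 2)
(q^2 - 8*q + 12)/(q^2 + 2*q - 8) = (q - 6)/(q + 4)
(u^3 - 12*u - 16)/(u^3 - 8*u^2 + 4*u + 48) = (u + 2)/(u - 6)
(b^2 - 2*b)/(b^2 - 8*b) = (b - 2)/(b - 8)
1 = 1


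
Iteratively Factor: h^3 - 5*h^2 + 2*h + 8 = (h - 2)*(h^2 - 3*h - 4) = (h - 2)*(h + 1)*(h - 4)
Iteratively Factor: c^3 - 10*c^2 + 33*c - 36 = (c - 3)*(c^2 - 7*c + 12) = (c - 3)^2*(c - 4)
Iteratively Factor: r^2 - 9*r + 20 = (r - 4)*(r - 5)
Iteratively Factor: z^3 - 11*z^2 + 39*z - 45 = (z - 3)*(z^2 - 8*z + 15) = (z - 5)*(z - 3)*(z - 3)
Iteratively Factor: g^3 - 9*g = (g - 3)*(g^2 + 3*g) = g*(g - 3)*(g + 3)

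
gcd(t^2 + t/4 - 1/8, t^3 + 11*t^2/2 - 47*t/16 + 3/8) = t - 1/4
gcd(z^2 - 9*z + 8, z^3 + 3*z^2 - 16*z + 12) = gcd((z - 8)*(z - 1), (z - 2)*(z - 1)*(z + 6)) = z - 1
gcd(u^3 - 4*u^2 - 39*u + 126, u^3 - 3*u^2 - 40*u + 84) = u^2 - u - 42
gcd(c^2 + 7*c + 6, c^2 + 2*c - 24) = c + 6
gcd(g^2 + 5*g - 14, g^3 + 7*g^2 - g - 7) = g + 7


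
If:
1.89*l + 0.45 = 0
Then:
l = -0.24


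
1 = 1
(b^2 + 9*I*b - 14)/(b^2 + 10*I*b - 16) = (b + 7*I)/(b + 8*I)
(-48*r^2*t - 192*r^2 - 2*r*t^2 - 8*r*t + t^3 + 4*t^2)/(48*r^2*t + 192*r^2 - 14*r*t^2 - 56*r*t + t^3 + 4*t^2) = (-6*r - t)/(6*r - t)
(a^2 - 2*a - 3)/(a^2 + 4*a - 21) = (a + 1)/(a + 7)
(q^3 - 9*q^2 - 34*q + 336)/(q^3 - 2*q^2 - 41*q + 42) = (q - 8)/(q - 1)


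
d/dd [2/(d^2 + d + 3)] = 2*(-2*d - 1)/(d^2 + d + 3)^2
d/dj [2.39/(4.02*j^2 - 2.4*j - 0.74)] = (5.736 - 19.2156*j)/(-4.02*j^2 + 2.4*j + 0.74)^2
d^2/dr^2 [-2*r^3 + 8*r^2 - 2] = 16 - 12*r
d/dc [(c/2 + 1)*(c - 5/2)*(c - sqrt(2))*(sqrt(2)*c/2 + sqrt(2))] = sqrt(2)*(c + 2)*(2*(c + 2)*(c - sqrt(2)) + (c + 2)*(2*c - 5) + 2*(c - sqrt(2))*(2*c - 5))/8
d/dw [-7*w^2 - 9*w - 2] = -14*w - 9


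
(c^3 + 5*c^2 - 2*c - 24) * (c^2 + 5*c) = c^5 + 10*c^4 + 23*c^3 - 34*c^2 - 120*c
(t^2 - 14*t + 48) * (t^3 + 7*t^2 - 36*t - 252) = t^5 - 7*t^4 - 86*t^3 + 588*t^2 + 1800*t - 12096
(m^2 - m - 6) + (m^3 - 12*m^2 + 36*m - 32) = m^3 - 11*m^2 + 35*m - 38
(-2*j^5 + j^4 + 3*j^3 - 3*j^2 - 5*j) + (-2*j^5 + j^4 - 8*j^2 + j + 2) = -4*j^5 + 2*j^4 + 3*j^3 - 11*j^2 - 4*j + 2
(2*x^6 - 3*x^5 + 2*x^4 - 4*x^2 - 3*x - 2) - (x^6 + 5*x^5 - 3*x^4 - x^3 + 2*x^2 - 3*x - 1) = x^6 - 8*x^5 + 5*x^4 + x^3 - 6*x^2 - 1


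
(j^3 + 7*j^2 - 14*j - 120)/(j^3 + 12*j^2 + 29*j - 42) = (j^2 + j - 20)/(j^2 + 6*j - 7)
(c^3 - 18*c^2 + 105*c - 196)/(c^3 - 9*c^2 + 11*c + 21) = (c^2 - 11*c + 28)/(c^2 - 2*c - 3)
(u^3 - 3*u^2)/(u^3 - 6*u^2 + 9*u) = u/(u - 3)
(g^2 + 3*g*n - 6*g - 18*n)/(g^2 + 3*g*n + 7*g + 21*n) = (g - 6)/(g + 7)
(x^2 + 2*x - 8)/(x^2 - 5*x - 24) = (-x^2 - 2*x + 8)/(-x^2 + 5*x + 24)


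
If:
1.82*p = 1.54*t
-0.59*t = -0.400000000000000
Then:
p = 0.57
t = 0.68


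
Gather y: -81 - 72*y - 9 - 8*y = -80*y - 90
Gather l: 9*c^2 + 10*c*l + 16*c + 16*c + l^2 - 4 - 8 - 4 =9*c^2 + 10*c*l + 32*c + l^2 - 16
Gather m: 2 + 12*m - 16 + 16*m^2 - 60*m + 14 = 16*m^2 - 48*m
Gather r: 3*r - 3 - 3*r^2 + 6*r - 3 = -3*r^2 + 9*r - 6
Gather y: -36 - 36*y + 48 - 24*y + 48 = 60 - 60*y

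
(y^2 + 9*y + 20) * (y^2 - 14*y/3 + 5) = y^4 + 13*y^3/3 - 17*y^2 - 145*y/3 + 100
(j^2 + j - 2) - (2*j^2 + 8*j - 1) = -j^2 - 7*j - 1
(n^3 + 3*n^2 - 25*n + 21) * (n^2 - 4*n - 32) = n^5 - n^4 - 69*n^3 + 25*n^2 + 716*n - 672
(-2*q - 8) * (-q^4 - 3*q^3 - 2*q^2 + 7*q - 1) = 2*q^5 + 14*q^4 + 28*q^3 + 2*q^2 - 54*q + 8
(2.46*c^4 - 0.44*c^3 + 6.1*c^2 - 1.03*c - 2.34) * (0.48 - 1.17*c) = -2.8782*c^5 + 1.6956*c^4 - 7.3482*c^3 + 4.1331*c^2 + 2.2434*c - 1.1232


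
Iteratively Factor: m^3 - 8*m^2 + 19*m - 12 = (m - 3)*(m^2 - 5*m + 4) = (m - 4)*(m - 3)*(m - 1)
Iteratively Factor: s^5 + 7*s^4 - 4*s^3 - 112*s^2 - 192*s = (s + 4)*(s^4 + 3*s^3 - 16*s^2 - 48*s) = (s - 4)*(s + 4)*(s^3 + 7*s^2 + 12*s) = (s - 4)*(s + 3)*(s + 4)*(s^2 + 4*s) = (s - 4)*(s + 3)*(s + 4)^2*(s)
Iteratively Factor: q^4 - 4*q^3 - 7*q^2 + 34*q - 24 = (q + 3)*(q^3 - 7*q^2 + 14*q - 8) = (q - 1)*(q + 3)*(q^2 - 6*q + 8) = (q - 4)*(q - 1)*(q + 3)*(q - 2)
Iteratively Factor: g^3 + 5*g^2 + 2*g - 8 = (g + 4)*(g^2 + g - 2) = (g - 1)*(g + 4)*(g + 2)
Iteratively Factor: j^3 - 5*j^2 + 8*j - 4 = (j - 2)*(j^2 - 3*j + 2) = (j - 2)*(j - 1)*(j - 2)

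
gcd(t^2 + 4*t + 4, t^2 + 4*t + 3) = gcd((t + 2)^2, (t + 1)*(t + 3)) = 1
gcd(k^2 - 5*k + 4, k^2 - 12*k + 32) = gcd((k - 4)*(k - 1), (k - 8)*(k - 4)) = k - 4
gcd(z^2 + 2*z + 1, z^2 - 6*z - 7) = z + 1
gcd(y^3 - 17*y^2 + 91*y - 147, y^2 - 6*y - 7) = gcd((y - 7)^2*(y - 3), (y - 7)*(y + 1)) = y - 7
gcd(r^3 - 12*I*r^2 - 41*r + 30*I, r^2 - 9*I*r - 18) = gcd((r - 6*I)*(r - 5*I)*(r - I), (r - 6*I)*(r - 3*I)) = r - 6*I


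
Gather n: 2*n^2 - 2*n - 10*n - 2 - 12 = 2*n^2 - 12*n - 14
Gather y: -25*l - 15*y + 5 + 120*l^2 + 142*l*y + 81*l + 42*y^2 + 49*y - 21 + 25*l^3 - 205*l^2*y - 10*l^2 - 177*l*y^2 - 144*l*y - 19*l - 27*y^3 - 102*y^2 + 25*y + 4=25*l^3 + 110*l^2 + 37*l - 27*y^3 + y^2*(-177*l - 60) + y*(-205*l^2 - 2*l + 59) - 12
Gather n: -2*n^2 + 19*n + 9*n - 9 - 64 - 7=-2*n^2 + 28*n - 80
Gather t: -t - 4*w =-t - 4*w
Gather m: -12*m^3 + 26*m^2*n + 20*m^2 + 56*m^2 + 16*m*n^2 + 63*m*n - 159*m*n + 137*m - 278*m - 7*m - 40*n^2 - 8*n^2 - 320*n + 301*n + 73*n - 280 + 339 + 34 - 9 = -12*m^3 + m^2*(26*n + 76) + m*(16*n^2 - 96*n - 148) - 48*n^2 + 54*n + 84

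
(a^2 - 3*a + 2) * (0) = 0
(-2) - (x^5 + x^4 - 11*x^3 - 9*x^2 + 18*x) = -x^5 - x^4 + 11*x^3 + 9*x^2 - 18*x - 2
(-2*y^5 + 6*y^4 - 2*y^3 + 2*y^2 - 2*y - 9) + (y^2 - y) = -2*y^5 + 6*y^4 - 2*y^3 + 3*y^2 - 3*y - 9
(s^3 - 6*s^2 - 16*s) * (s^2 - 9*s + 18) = s^5 - 15*s^4 + 56*s^3 + 36*s^2 - 288*s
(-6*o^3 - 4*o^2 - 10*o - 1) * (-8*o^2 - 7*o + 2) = 48*o^5 + 74*o^4 + 96*o^3 + 70*o^2 - 13*o - 2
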